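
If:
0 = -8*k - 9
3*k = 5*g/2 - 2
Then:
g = -11/20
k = -9/8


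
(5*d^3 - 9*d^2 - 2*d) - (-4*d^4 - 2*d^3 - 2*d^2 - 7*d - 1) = 4*d^4 + 7*d^3 - 7*d^2 + 5*d + 1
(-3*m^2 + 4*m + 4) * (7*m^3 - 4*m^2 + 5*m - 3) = -21*m^5 + 40*m^4 - 3*m^3 + 13*m^2 + 8*m - 12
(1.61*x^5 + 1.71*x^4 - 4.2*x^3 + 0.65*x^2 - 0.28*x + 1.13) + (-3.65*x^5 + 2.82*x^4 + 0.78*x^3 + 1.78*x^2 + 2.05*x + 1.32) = -2.04*x^5 + 4.53*x^4 - 3.42*x^3 + 2.43*x^2 + 1.77*x + 2.45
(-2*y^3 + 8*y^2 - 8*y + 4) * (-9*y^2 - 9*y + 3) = 18*y^5 - 54*y^4 - 6*y^3 + 60*y^2 - 60*y + 12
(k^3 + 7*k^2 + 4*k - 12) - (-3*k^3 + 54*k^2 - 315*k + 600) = 4*k^3 - 47*k^2 + 319*k - 612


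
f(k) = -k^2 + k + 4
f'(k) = 1 - 2*k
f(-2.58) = -5.24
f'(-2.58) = 6.16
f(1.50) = 3.25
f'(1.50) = -2.00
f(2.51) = 0.21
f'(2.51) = -4.02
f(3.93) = -7.51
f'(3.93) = -6.86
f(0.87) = 4.11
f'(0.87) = -0.74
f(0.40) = 4.24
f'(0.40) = 0.20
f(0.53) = 4.25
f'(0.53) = -0.06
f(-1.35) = 0.83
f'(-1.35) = 3.70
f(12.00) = -128.00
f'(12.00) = -23.00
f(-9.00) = -86.00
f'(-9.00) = 19.00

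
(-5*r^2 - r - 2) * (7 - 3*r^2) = 15*r^4 + 3*r^3 - 29*r^2 - 7*r - 14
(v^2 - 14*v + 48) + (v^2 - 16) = 2*v^2 - 14*v + 32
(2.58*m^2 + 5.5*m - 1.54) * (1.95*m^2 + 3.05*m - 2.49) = 5.031*m^4 + 18.594*m^3 + 7.3478*m^2 - 18.392*m + 3.8346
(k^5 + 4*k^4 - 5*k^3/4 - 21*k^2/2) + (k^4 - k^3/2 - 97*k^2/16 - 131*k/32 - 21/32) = k^5 + 5*k^4 - 7*k^3/4 - 265*k^2/16 - 131*k/32 - 21/32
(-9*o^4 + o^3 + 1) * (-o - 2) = 9*o^5 + 17*o^4 - 2*o^3 - o - 2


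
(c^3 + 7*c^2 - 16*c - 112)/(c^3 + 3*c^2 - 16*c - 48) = (c + 7)/(c + 3)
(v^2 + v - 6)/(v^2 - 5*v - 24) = (v - 2)/(v - 8)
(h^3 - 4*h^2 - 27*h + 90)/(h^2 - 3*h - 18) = (h^2 + 2*h - 15)/(h + 3)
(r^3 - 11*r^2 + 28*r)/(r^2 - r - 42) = r*(r - 4)/(r + 6)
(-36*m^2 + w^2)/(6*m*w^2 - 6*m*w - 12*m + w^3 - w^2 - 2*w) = (-6*m + w)/(w^2 - w - 2)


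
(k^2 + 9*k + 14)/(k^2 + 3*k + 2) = (k + 7)/(k + 1)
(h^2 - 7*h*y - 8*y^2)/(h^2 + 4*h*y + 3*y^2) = (h - 8*y)/(h + 3*y)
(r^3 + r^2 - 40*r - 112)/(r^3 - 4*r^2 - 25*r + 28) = (r + 4)/(r - 1)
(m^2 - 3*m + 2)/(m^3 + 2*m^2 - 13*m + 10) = 1/(m + 5)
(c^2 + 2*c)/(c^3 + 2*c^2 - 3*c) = (c + 2)/(c^2 + 2*c - 3)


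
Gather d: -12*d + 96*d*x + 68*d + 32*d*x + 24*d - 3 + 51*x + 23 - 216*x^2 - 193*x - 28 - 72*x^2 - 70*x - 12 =d*(128*x + 80) - 288*x^2 - 212*x - 20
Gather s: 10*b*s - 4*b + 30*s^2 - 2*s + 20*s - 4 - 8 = -4*b + 30*s^2 + s*(10*b + 18) - 12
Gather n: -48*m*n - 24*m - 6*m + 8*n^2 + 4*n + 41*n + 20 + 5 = -30*m + 8*n^2 + n*(45 - 48*m) + 25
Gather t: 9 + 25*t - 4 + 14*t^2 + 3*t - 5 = 14*t^2 + 28*t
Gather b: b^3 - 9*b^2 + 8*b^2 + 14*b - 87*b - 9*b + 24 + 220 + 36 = b^3 - b^2 - 82*b + 280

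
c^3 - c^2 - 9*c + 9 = (c - 3)*(c - 1)*(c + 3)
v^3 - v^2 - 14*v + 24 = (v - 3)*(v - 2)*(v + 4)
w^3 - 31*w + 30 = (w - 5)*(w - 1)*(w + 6)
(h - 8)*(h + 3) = h^2 - 5*h - 24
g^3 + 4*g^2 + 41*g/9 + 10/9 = (g + 1/3)*(g + 5/3)*(g + 2)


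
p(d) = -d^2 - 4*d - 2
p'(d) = -2*d - 4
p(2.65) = -19.62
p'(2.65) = -9.30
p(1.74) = -11.99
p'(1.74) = -7.48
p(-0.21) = -1.20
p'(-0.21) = -3.58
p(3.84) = -32.11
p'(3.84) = -11.68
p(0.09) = -2.37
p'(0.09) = -4.18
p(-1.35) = 1.58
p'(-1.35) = -1.30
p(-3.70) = -0.89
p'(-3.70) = 3.40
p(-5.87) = -12.98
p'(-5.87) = 7.74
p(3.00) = -23.00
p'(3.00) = -10.00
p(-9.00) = -47.00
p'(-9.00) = 14.00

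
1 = 1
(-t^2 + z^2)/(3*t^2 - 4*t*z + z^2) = (t + z)/(-3*t + z)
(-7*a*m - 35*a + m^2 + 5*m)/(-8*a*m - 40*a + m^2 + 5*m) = (7*a - m)/(8*a - m)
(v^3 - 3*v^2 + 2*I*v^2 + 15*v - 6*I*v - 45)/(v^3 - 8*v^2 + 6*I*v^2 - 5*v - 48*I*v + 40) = (v^2 - 3*v*(1 + I) + 9*I)/(v^2 + v*(-8 + I) - 8*I)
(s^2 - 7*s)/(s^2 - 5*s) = (s - 7)/(s - 5)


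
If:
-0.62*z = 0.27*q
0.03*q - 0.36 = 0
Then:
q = 12.00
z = -5.23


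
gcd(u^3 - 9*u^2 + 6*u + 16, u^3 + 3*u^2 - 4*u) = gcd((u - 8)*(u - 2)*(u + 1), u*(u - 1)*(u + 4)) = 1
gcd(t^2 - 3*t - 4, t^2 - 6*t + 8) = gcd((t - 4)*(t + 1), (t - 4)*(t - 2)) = t - 4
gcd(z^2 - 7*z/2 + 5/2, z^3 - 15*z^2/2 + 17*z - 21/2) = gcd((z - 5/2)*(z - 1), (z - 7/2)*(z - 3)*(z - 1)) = z - 1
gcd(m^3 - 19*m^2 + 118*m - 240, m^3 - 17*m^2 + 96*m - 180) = m^2 - 11*m + 30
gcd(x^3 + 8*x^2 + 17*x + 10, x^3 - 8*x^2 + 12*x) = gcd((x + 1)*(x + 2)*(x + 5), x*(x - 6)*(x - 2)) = 1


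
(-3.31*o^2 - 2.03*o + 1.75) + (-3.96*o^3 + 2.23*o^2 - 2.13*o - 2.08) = -3.96*o^3 - 1.08*o^2 - 4.16*o - 0.33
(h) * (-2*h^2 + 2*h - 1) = -2*h^3 + 2*h^2 - h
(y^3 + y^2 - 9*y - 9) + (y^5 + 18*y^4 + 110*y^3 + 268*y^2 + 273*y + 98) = y^5 + 18*y^4 + 111*y^3 + 269*y^2 + 264*y + 89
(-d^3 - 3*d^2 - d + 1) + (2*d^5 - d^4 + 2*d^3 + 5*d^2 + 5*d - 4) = 2*d^5 - d^4 + d^3 + 2*d^2 + 4*d - 3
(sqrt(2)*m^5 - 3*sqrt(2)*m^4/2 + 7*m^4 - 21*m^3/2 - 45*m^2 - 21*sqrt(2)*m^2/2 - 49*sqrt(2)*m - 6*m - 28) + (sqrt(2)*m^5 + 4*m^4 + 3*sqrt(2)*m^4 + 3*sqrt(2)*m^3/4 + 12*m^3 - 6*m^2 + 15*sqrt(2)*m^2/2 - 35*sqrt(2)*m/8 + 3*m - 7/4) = 2*sqrt(2)*m^5 + 3*sqrt(2)*m^4/2 + 11*m^4 + 3*sqrt(2)*m^3/4 + 3*m^3/2 - 51*m^2 - 3*sqrt(2)*m^2 - 427*sqrt(2)*m/8 - 3*m - 119/4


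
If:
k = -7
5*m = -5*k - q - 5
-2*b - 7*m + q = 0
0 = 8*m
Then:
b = 15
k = -7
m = 0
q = 30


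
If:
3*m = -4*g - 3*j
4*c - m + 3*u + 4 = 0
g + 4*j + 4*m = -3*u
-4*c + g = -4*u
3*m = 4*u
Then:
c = -183/248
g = -27/62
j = 44/31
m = -26/31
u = -39/62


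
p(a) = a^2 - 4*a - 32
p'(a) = 2*a - 4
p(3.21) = -34.54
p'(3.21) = 2.42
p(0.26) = -32.97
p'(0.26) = -3.48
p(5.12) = -26.27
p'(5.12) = 6.24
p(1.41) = -35.65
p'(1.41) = -1.18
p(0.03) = -32.12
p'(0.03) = -3.94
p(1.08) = -35.15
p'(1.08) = -1.84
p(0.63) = -34.12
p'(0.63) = -2.74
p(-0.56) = -29.45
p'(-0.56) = -5.12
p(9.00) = 13.00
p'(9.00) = 14.00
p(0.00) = -32.00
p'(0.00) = -4.00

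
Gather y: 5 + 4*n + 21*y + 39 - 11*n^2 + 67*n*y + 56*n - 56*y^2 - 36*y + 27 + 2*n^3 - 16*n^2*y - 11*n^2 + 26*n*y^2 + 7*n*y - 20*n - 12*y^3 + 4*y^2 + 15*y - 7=2*n^3 - 22*n^2 + 40*n - 12*y^3 + y^2*(26*n - 52) + y*(-16*n^2 + 74*n) + 64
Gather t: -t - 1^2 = -t - 1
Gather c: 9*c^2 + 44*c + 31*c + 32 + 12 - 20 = 9*c^2 + 75*c + 24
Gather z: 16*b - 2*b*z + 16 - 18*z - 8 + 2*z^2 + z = 16*b + 2*z^2 + z*(-2*b - 17) + 8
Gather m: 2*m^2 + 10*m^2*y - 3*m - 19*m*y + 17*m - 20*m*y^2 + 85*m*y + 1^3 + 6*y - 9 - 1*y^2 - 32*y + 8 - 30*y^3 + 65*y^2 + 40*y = m^2*(10*y + 2) + m*(-20*y^2 + 66*y + 14) - 30*y^3 + 64*y^2 + 14*y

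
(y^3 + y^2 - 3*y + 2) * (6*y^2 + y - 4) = 6*y^5 + 7*y^4 - 21*y^3 + 5*y^2 + 14*y - 8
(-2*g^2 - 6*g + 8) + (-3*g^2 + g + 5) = -5*g^2 - 5*g + 13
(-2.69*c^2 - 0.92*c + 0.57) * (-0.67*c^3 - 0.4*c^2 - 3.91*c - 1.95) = 1.8023*c^5 + 1.6924*c^4 + 10.504*c^3 + 8.6147*c^2 - 0.4347*c - 1.1115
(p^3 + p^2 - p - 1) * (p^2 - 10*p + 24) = p^5 - 9*p^4 + 13*p^3 + 33*p^2 - 14*p - 24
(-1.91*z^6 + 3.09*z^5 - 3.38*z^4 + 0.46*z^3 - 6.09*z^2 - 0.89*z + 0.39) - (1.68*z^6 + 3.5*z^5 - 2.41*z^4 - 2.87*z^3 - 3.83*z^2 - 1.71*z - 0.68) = -3.59*z^6 - 0.41*z^5 - 0.97*z^4 + 3.33*z^3 - 2.26*z^2 + 0.82*z + 1.07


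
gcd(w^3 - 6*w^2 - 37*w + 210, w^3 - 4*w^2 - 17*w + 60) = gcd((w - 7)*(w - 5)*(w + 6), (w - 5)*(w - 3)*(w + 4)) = w - 5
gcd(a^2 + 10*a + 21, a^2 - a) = 1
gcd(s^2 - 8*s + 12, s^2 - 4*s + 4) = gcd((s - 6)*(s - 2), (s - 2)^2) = s - 2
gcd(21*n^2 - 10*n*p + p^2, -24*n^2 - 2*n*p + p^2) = 1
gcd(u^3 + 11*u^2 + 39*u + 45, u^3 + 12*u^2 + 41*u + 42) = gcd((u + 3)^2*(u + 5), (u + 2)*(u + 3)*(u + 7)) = u + 3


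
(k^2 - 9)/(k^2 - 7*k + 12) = (k + 3)/(k - 4)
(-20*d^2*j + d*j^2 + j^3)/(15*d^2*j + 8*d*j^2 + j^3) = (-4*d + j)/(3*d + j)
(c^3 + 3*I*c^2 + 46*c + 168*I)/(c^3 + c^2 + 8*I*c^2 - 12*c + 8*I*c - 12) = (c^2 - 3*I*c + 28)/(c^2 + c*(1 + 2*I) + 2*I)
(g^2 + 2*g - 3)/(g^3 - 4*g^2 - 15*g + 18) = 1/(g - 6)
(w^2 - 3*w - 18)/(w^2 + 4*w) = (w^2 - 3*w - 18)/(w*(w + 4))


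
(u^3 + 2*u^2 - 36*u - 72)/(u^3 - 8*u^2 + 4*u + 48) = (u + 6)/(u - 4)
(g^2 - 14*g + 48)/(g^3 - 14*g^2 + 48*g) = 1/g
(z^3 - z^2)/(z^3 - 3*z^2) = (z - 1)/(z - 3)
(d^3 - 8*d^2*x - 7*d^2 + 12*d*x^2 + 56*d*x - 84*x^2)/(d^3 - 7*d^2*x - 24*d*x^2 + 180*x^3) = (-d^2 + 2*d*x + 7*d - 14*x)/(-d^2 + d*x + 30*x^2)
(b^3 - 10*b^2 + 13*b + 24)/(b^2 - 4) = (b^3 - 10*b^2 + 13*b + 24)/(b^2 - 4)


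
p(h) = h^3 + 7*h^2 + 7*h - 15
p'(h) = 3*h^2 + 14*h + 7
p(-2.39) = -5.40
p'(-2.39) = -9.32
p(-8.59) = -192.45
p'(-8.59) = 108.10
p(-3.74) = 4.42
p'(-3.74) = -3.40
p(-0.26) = -16.36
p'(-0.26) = 3.56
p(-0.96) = -16.15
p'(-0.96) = -3.68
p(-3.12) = 0.93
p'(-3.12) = -7.48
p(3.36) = 125.48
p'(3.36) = 87.91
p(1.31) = 8.43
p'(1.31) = 30.49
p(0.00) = -15.00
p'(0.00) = 7.00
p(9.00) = 1344.00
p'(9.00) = 376.00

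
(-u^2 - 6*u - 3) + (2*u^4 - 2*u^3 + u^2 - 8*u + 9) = 2*u^4 - 2*u^3 - 14*u + 6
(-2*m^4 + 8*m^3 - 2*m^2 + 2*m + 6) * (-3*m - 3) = 6*m^5 - 18*m^4 - 18*m^3 - 24*m - 18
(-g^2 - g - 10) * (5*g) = -5*g^3 - 5*g^2 - 50*g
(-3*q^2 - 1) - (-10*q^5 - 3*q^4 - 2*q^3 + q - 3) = 10*q^5 + 3*q^4 + 2*q^3 - 3*q^2 - q + 2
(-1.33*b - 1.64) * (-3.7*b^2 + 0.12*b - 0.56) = 4.921*b^3 + 5.9084*b^2 + 0.548*b + 0.9184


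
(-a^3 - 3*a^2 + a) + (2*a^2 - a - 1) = -a^3 - a^2 - 1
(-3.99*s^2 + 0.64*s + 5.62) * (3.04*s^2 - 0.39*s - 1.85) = -12.1296*s^4 + 3.5017*s^3 + 24.2167*s^2 - 3.3758*s - 10.397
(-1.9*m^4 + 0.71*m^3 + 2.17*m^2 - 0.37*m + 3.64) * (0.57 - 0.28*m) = 0.532*m^5 - 1.2818*m^4 - 0.2029*m^3 + 1.3405*m^2 - 1.2301*m + 2.0748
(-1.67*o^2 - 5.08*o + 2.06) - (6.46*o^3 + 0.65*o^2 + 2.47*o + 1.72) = -6.46*o^3 - 2.32*o^2 - 7.55*o + 0.34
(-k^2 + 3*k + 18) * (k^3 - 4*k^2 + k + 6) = -k^5 + 7*k^4 + 5*k^3 - 75*k^2 + 36*k + 108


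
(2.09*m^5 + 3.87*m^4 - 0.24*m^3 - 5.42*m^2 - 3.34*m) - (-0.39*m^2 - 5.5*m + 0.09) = 2.09*m^5 + 3.87*m^4 - 0.24*m^3 - 5.03*m^2 + 2.16*m - 0.09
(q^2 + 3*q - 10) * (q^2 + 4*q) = q^4 + 7*q^3 + 2*q^2 - 40*q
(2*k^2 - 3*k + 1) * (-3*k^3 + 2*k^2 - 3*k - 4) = -6*k^5 + 13*k^4 - 15*k^3 + 3*k^2 + 9*k - 4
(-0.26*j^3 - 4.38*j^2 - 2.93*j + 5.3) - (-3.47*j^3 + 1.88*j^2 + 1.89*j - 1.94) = 3.21*j^3 - 6.26*j^2 - 4.82*j + 7.24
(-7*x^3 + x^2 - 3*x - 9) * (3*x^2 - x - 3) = -21*x^5 + 10*x^4 + 11*x^3 - 27*x^2 + 18*x + 27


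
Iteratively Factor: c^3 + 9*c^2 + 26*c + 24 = (c + 4)*(c^2 + 5*c + 6) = (c + 3)*(c + 4)*(c + 2)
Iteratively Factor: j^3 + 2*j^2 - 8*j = (j - 2)*(j^2 + 4*j) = (j - 2)*(j + 4)*(j)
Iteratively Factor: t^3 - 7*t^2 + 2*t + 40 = (t + 2)*(t^2 - 9*t + 20) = (t - 4)*(t + 2)*(t - 5)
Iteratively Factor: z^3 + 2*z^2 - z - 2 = (z + 2)*(z^2 - 1) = (z + 1)*(z + 2)*(z - 1)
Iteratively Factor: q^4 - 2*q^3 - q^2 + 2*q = (q + 1)*(q^3 - 3*q^2 + 2*q) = (q - 2)*(q + 1)*(q^2 - q) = (q - 2)*(q - 1)*(q + 1)*(q)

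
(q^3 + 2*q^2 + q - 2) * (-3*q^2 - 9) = -3*q^5 - 6*q^4 - 12*q^3 - 12*q^2 - 9*q + 18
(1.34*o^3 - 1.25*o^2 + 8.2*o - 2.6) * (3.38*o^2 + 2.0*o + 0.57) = 4.5292*o^5 - 1.545*o^4 + 25.9798*o^3 + 6.8995*o^2 - 0.526000000000001*o - 1.482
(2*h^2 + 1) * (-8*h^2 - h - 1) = -16*h^4 - 2*h^3 - 10*h^2 - h - 1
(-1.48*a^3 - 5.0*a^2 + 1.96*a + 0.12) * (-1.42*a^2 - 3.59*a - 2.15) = 2.1016*a^5 + 12.4132*a^4 + 18.3488*a^3 + 3.5432*a^2 - 4.6448*a - 0.258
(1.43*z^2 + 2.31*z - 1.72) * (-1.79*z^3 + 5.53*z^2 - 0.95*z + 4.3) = -2.5597*z^5 + 3.773*z^4 + 14.4946*z^3 - 5.5571*z^2 + 11.567*z - 7.396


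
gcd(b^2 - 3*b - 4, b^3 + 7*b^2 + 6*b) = b + 1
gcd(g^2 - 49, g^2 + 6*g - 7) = g + 7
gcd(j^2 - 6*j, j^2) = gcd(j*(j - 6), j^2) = j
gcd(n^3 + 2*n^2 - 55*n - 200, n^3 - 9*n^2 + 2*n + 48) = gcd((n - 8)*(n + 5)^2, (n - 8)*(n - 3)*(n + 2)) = n - 8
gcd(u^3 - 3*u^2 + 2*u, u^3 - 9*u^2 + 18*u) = u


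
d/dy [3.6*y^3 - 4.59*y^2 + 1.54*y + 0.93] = 10.8*y^2 - 9.18*y + 1.54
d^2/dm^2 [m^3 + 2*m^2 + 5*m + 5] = 6*m + 4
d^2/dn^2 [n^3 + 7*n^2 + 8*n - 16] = 6*n + 14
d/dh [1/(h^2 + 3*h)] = (-2*h - 3)/(h^2*(h + 3)^2)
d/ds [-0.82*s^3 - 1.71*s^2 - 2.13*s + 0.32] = -2.46*s^2 - 3.42*s - 2.13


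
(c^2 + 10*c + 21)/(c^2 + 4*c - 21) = (c + 3)/(c - 3)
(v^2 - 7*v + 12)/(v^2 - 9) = (v - 4)/(v + 3)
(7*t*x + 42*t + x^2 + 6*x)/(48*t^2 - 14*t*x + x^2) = (7*t*x + 42*t + x^2 + 6*x)/(48*t^2 - 14*t*x + x^2)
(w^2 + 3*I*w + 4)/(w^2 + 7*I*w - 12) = (w - I)/(w + 3*I)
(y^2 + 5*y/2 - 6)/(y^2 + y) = (y^2 + 5*y/2 - 6)/(y*(y + 1))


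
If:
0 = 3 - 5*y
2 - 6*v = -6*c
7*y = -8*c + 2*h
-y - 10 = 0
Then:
No Solution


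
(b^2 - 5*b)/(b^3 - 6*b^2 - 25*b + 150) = b/(b^2 - b - 30)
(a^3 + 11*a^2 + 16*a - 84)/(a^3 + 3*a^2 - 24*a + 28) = (a + 6)/(a - 2)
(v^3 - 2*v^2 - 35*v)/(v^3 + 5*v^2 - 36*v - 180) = v*(v - 7)/(v^2 - 36)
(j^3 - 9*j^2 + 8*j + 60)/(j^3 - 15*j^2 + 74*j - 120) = (j + 2)/(j - 4)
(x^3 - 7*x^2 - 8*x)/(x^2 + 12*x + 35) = x*(x^2 - 7*x - 8)/(x^2 + 12*x + 35)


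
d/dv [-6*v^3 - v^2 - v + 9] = -18*v^2 - 2*v - 1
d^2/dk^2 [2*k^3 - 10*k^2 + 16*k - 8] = 12*k - 20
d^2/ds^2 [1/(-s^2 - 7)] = 2*(7 - 3*s^2)/(s^2 + 7)^3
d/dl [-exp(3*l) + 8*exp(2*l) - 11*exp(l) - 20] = (-3*exp(2*l) + 16*exp(l) - 11)*exp(l)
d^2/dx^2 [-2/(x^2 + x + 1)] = 4*(x^2 + x - (2*x + 1)^2 + 1)/(x^2 + x + 1)^3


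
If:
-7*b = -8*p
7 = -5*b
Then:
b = -7/5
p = -49/40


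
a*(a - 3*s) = a^2 - 3*a*s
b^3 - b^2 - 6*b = b*(b - 3)*(b + 2)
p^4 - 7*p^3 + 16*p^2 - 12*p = p*(p - 3)*(p - 2)^2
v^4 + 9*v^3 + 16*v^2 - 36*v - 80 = (v - 2)*(v + 2)*(v + 4)*(v + 5)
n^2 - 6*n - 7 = (n - 7)*(n + 1)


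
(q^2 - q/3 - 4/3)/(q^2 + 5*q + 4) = (q - 4/3)/(q + 4)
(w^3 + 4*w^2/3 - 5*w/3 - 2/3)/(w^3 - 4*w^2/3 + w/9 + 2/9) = 3*(w + 2)/(3*w - 2)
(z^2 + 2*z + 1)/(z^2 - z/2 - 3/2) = 2*(z + 1)/(2*z - 3)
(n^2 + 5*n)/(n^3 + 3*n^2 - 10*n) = 1/(n - 2)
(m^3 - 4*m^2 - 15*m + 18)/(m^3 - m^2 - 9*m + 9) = (m - 6)/(m - 3)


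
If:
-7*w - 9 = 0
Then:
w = -9/7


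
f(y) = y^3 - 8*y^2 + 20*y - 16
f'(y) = 3*y^2 - 16*y + 20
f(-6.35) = -721.63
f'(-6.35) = 242.57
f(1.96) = -0.00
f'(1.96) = 0.16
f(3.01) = -1.01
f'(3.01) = -0.98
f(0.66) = -6.00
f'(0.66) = 10.75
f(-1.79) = -83.17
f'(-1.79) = 58.25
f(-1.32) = -58.64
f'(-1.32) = 46.35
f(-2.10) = -102.54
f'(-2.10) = 66.83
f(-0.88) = -40.48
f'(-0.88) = 36.40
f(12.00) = 800.00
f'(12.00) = 260.00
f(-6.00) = -640.00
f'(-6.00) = 224.00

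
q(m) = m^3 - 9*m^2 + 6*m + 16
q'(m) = 3*m^2 - 18*m + 6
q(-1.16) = -4.63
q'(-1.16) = 30.92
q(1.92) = 1.42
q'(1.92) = -17.50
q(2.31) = -5.84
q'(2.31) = -19.57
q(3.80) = -36.29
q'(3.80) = -19.08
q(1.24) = 11.51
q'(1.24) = -11.71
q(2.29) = -5.45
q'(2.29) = -19.49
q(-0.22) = 14.23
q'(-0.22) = 10.11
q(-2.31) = -58.21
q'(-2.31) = 63.59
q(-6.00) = -560.00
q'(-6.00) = 222.00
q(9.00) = 70.00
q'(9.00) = 87.00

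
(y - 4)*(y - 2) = y^2 - 6*y + 8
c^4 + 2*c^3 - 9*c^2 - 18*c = c*(c - 3)*(c + 2)*(c + 3)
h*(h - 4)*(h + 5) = h^3 + h^2 - 20*h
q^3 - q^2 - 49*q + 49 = (q - 7)*(q - 1)*(q + 7)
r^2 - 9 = (r - 3)*(r + 3)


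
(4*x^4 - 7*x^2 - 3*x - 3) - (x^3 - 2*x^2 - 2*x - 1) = 4*x^4 - x^3 - 5*x^2 - x - 2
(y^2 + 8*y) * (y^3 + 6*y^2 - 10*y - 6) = y^5 + 14*y^4 + 38*y^3 - 86*y^2 - 48*y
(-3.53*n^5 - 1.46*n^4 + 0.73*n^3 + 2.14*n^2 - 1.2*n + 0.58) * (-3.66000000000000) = 12.9198*n^5 + 5.3436*n^4 - 2.6718*n^3 - 7.8324*n^2 + 4.392*n - 2.1228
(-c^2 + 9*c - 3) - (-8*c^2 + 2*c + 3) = 7*c^2 + 7*c - 6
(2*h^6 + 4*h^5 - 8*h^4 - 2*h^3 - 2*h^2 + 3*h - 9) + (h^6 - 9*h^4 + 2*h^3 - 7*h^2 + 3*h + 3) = 3*h^6 + 4*h^5 - 17*h^4 - 9*h^2 + 6*h - 6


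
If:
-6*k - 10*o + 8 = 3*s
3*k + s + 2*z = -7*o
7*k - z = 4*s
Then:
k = 91*z/125 + 224/125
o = -93*z/125 - 152/125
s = 128*z/125 + 392/125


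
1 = 1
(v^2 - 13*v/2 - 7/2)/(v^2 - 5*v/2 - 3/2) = (v - 7)/(v - 3)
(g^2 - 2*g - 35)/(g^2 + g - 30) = (g^2 - 2*g - 35)/(g^2 + g - 30)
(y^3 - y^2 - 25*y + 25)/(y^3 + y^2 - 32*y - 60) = (y^2 - 6*y + 5)/(y^2 - 4*y - 12)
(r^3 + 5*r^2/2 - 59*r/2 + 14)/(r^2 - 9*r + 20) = (2*r^2 + 13*r - 7)/(2*(r - 5))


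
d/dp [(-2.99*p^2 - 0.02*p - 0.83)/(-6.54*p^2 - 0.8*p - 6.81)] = (2.2612*p^2 + 29.8674*p - 0.5278)/(42.7716*p^4 + 10.464*p^3 + 89.7148*p^2 + 10.896*p + 46.3761)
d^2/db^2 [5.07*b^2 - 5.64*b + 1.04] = 10.1400000000000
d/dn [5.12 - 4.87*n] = -4.87000000000000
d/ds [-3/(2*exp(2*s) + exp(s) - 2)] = (12*exp(s) + 3)*exp(s)/(2*exp(2*s) + exp(s) - 2)^2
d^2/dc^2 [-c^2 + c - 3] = -2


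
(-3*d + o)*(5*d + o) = -15*d^2 + 2*d*o + o^2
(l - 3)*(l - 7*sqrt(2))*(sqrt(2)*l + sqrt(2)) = sqrt(2)*l^3 - 14*l^2 - 2*sqrt(2)*l^2 - 3*sqrt(2)*l + 28*l + 42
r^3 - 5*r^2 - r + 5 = (r - 5)*(r - 1)*(r + 1)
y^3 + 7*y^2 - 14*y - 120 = (y - 4)*(y + 5)*(y + 6)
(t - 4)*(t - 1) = t^2 - 5*t + 4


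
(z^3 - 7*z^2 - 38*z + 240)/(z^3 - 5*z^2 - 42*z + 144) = (z - 5)/(z - 3)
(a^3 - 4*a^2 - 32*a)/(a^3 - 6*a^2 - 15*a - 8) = a*(a + 4)/(a^2 + 2*a + 1)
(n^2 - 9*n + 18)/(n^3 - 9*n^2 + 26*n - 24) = (n - 6)/(n^2 - 6*n + 8)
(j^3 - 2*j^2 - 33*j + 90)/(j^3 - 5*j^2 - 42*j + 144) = (j - 5)/(j - 8)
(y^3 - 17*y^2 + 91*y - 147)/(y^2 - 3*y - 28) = (y^2 - 10*y + 21)/(y + 4)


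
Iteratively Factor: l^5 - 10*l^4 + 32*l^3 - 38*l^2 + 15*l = (l - 5)*(l^4 - 5*l^3 + 7*l^2 - 3*l) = (l - 5)*(l - 1)*(l^3 - 4*l^2 + 3*l) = (l - 5)*(l - 1)^2*(l^2 - 3*l) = (l - 5)*(l - 3)*(l - 1)^2*(l)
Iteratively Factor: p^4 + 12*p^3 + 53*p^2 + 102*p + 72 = (p + 4)*(p^3 + 8*p^2 + 21*p + 18) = (p + 3)*(p + 4)*(p^2 + 5*p + 6) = (p + 3)^2*(p + 4)*(p + 2)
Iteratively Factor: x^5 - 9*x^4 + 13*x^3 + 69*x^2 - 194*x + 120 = (x - 4)*(x^4 - 5*x^3 - 7*x^2 + 41*x - 30) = (x - 4)*(x - 2)*(x^3 - 3*x^2 - 13*x + 15) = (x - 4)*(x - 2)*(x + 3)*(x^2 - 6*x + 5) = (x - 4)*(x - 2)*(x - 1)*(x + 3)*(x - 5)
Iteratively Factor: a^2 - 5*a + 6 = (a - 2)*(a - 3)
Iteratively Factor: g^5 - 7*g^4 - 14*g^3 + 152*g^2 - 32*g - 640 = (g + 4)*(g^4 - 11*g^3 + 30*g^2 + 32*g - 160) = (g - 4)*(g + 4)*(g^3 - 7*g^2 + 2*g + 40) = (g - 4)*(g + 2)*(g + 4)*(g^2 - 9*g + 20) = (g - 4)^2*(g + 2)*(g + 4)*(g - 5)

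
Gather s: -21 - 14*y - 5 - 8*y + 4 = -22*y - 22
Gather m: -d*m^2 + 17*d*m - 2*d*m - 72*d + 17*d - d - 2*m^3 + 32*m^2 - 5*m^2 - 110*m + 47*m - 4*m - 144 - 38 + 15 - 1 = -56*d - 2*m^3 + m^2*(27 - d) + m*(15*d - 67) - 168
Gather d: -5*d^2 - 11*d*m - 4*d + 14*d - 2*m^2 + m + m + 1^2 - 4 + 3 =-5*d^2 + d*(10 - 11*m) - 2*m^2 + 2*m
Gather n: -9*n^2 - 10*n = -9*n^2 - 10*n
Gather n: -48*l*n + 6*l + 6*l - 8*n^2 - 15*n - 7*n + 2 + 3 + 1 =12*l - 8*n^2 + n*(-48*l - 22) + 6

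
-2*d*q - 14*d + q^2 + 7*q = (-2*d + q)*(q + 7)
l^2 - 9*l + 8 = (l - 8)*(l - 1)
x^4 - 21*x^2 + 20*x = x*(x - 4)*(x - 1)*(x + 5)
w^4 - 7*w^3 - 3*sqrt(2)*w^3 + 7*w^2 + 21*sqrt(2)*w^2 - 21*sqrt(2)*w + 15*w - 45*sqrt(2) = (w - 5)*(w - 3)*(w + 1)*(w - 3*sqrt(2))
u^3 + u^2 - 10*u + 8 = (u - 2)*(u - 1)*(u + 4)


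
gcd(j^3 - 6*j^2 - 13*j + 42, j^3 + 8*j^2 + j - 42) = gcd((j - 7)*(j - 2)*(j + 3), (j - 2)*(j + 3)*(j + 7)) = j^2 + j - 6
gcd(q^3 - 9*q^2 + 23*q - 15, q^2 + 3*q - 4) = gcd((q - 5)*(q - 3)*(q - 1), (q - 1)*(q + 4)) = q - 1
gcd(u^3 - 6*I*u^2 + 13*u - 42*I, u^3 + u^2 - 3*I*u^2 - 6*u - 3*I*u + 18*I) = 1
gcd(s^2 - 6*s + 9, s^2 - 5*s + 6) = s - 3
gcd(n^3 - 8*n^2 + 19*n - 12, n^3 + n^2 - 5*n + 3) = n - 1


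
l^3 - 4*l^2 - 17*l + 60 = (l - 5)*(l - 3)*(l + 4)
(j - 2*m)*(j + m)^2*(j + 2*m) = j^4 + 2*j^3*m - 3*j^2*m^2 - 8*j*m^3 - 4*m^4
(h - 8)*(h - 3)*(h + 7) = h^3 - 4*h^2 - 53*h + 168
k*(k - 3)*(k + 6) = k^3 + 3*k^2 - 18*k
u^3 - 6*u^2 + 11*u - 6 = (u - 3)*(u - 2)*(u - 1)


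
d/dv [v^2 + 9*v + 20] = 2*v + 9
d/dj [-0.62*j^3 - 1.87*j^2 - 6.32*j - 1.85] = -1.86*j^2 - 3.74*j - 6.32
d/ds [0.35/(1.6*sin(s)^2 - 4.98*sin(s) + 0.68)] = (1.743 - 1.12*sin(s))*cos(s)/(1.6*sin(s)^2 - 4.98*sin(s) + 0.68)^2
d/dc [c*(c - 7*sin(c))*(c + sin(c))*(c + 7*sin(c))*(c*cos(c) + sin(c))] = -c^5*sin(c) - 2*c^4*sin(c)^2 + 6*c^4*cos(c) + c^4 + 147*c^3*sin(c)^3 + 6*c^3*sin(c)*cos(c) - 94*c^3*sin(c) + 196*c^2*sin(c)^4 - 294*c^2*sin(c)^2*cos(c) - 144*c^2*sin(c)^2 - 294*c*sin(c)^3*cos(c) - 98*c*sin(c)^3 - 49*sin(c)^4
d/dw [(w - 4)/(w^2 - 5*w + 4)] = -1/(w^2 - 2*w + 1)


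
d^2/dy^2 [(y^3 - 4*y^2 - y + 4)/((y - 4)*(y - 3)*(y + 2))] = 2*(y^3 + 15*y^2 + 3*y + 29)/(y^6 - 3*y^5 - 15*y^4 + 35*y^3 + 90*y^2 - 108*y - 216)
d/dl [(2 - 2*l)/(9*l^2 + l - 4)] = 2*(-9*l^2 - l + (l - 1)*(18*l + 1) + 4)/(9*l^2 + l - 4)^2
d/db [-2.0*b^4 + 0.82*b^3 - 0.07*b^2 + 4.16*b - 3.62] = -8.0*b^3 + 2.46*b^2 - 0.14*b + 4.16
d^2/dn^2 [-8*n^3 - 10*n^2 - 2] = -48*n - 20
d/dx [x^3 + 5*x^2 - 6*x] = 3*x^2 + 10*x - 6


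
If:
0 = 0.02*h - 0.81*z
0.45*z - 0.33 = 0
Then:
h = 29.70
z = 0.73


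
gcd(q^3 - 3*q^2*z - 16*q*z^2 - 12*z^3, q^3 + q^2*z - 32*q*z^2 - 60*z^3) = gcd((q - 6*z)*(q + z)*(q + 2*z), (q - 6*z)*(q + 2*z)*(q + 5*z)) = -q^2 + 4*q*z + 12*z^2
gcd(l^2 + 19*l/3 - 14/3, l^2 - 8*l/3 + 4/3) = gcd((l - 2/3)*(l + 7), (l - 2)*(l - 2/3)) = l - 2/3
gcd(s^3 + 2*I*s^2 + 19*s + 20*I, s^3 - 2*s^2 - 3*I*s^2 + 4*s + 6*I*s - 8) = s^2 - 3*I*s + 4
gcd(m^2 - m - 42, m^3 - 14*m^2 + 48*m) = 1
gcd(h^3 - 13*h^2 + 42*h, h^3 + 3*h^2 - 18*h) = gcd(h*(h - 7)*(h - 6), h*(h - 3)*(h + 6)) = h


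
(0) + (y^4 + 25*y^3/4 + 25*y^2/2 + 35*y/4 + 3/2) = y^4 + 25*y^3/4 + 25*y^2/2 + 35*y/4 + 3/2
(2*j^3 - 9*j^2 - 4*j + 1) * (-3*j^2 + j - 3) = -6*j^5 + 29*j^4 - 3*j^3 + 20*j^2 + 13*j - 3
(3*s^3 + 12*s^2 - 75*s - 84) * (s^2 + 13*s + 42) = 3*s^5 + 51*s^4 + 207*s^3 - 555*s^2 - 4242*s - 3528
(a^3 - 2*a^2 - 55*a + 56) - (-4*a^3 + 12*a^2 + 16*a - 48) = 5*a^3 - 14*a^2 - 71*a + 104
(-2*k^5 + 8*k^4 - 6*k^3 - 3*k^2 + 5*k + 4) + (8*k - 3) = -2*k^5 + 8*k^4 - 6*k^3 - 3*k^2 + 13*k + 1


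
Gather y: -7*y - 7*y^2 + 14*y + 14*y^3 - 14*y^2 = 14*y^3 - 21*y^2 + 7*y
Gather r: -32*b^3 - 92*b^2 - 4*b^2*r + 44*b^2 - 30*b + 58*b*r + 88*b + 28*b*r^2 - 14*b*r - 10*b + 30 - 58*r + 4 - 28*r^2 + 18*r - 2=-32*b^3 - 48*b^2 + 48*b + r^2*(28*b - 28) + r*(-4*b^2 + 44*b - 40) + 32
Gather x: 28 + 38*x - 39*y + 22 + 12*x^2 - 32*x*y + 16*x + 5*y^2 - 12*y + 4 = 12*x^2 + x*(54 - 32*y) + 5*y^2 - 51*y + 54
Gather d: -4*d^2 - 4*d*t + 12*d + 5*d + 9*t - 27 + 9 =-4*d^2 + d*(17 - 4*t) + 9*t - 18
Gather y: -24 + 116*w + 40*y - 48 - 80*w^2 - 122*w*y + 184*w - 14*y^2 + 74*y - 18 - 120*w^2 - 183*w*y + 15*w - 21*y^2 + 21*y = -200*w^2 + 315*w - 35*y^2 + y*(135 - 305*w) - 90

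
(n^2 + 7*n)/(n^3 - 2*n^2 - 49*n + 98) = n/(n^2 - 9*n + 14)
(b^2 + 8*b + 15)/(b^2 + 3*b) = (b + 5)/b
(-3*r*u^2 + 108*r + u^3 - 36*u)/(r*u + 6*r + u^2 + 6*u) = (-3*r*u + 18*r + u^2 - 6*u)/(r + u)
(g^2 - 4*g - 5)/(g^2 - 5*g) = (g + 1)/g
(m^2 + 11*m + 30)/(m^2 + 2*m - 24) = (m + 5)/(m - 4)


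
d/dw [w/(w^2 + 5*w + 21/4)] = 4*(21 - 4*w^2)/(16*w^4 + 160*w^3 + 568*w^2 + 840*w + 441)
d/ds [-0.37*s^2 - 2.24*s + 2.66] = -0.74*s - 2.24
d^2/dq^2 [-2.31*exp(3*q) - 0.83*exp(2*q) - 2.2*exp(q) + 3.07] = (-20.79*exp(2*q) - 3.32*exp(q) - 2.2)*exp(q)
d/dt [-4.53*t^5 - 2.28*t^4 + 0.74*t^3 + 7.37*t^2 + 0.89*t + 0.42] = -22.65*t^4 - 9.12*t^3 + 2.22*t^2 + 14.74*t + 0.89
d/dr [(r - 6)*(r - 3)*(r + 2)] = r*(3*r - 14)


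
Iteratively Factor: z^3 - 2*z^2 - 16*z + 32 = (z - 4)*(z^2 + 2*z - 8) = (z - 4)*(z + 4)*(z - 2)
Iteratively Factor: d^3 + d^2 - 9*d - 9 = (d + 1)*(d^2 - 9) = (d + 1)*(d + 3)*(d - 3)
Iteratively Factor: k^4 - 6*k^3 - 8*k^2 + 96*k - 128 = (k - 2)*(k^3 - 4*k^2 - 16*k + 64) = (k - 4)*(k - 2)*(k^2 - 16) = (k - 4)*(k - 2)*(k + 4)*(k - 4)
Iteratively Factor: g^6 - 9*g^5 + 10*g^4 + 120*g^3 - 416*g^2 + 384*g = (g - 4)*(g^5 - 5*g^4 - 10*g^3 + 80*g^2 - 96*g) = (g - 4)*(g - 3)*(g^4 - 2*g^3 - 16*g^2 + 32*g) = (g - 4)*(g - 3)*(g - 2)*(g^3 - 16*g) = (g - 4)^2*(g - 3)*(g - 2)*(g^2 + 4*g) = g*(g - 4)^2*(g - 3)*(g - 2)*(g + 4)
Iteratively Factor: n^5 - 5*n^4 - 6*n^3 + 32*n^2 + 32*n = (n - 4)*(n^4 - n^3 - 10*n^2 - 8*n) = (n - 4)*(n + 1)*(n^3 - 2*n^2 - 8*n) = (n - 4)^2*(n + 1)*(n^2 + 2*n) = (n - 4)^2*(n + 1)*(n + 2)*(n)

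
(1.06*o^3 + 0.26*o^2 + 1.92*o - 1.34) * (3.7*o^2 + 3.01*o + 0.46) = 3.922*o^5 + 4.1526*o^4 + 8.3742*o^3 + 0.940799999999999*o^2 - 3.1502*o - 0.6164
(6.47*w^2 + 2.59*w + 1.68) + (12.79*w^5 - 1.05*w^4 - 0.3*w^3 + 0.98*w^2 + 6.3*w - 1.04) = 12.79*w^5 - 1.05*w^4 - 0.3*w^3 + 7.45*w^2 + 8.89*w + 0.64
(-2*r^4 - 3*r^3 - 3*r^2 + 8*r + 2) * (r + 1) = -2*r^5 - 5*r^4 - 6*r^3 + 5*r^2 + 10*r + 2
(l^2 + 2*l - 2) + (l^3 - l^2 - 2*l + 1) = l^3 - 1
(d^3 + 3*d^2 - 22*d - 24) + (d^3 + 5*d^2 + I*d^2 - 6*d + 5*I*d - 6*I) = 2*d^3 + 8*d^2 + I*d^2 - 28*d + 5*I*d - 24 - 6*I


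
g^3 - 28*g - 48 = (g - 6)*(g + 2)*(g + 4)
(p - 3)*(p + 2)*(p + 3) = p^3 + 2*p^2 - 9*p - 18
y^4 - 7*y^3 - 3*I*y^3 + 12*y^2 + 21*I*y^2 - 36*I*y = y*(y - 4)*(y - 3)*(y - 3*I)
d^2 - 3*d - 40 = (d - 8)*(d + 5)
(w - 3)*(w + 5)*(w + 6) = w^3 + 8*w^2 - 3*w - 90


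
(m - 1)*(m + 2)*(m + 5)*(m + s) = m^4 + m^3*s + 6*m^3 + 6*m^2*s + 3*m^2 + 3*m*s - 10*m - 10*s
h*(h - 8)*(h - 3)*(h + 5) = h^4 - 6*h^3 - 31*h^2 + 120*h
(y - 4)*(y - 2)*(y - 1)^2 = y^4 - 8*y^3 + 21*y^2 - 22*y + 8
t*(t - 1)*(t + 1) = t^3 - t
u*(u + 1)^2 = u^3 + 2*u^2 + u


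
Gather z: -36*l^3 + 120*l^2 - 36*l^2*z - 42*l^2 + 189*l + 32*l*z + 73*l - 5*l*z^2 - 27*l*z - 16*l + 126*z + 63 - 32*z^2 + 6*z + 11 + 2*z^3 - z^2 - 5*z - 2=-36*l^3 + 78*l^2 + 246*l + 2*z^3 + z^2*(-5*l - 33) + z*(-36*l^2 + 5*l + 127) + 72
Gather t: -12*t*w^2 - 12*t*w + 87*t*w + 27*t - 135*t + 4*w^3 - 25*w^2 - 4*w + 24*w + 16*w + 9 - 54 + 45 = t*(-12*w^2 + 75*w - 108) + 4*w^3 - 25*w^2 + 36*w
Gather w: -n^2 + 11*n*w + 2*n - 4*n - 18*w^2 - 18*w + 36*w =-n^2 - 2*n - 18*w^2 + w*(11*n + 18)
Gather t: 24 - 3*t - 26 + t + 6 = 4 - 2*t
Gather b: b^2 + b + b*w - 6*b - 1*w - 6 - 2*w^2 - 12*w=b^2 + b*(w - 5) - 2*w^2 - 13*w - 6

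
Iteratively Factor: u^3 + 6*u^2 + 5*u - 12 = (u + 4)*(u^2 + 2*u - 3) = (u + 3)*(u + 4)*(u - 1)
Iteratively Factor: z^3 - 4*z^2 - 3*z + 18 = (z - 3)*(z^2 - z - 6) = (z - 3)*(z + 2)*(z - 3)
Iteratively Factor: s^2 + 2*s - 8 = (s + 4)*(s - 2)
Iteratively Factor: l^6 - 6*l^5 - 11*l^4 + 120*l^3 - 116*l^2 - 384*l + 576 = (l - 4)*(l^5 - 2*l^4 - 19*l^3 + 44*l^2 + 60*l - 144) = (l - 4)*(l - 3)*(l^4 + l^3 - 16*l^2 - 4*l + 48) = (l - 4)*(l - 3)*(l + 2)*(l^3 - l^2 - 14*l + 24) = (l - 4)*(l - 3)*(l - 2)*(l + 2)*(l^2 + l - 12) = (l - 4)*(l - 3)*(l - 2)*(l + 2)*(l + 4)*(l - 3)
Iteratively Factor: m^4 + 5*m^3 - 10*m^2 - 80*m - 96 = (m + 4)*(m^3 + m^2 - 14*m - 24) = (m - 4)*(m + 4)*(m^2 + 5*m + 6) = (m - 4)*(m + 2)*(m + 4)*(m + 3)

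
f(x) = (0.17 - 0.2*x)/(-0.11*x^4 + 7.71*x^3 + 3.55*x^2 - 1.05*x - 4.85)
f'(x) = (0.17 - 0.2*x)*(0.44*x^3 - 23.13*x^2 - 7.1*x + 1.05)/(-0.11*x^4 + 7.71*x^3 + 3.55*x^2 - 1.05*x - 4.85)^2 - 0.2/(-0.11*x^4 + 7.71*x^3 + 3.55*x^2 - 1.05*x - 4.85)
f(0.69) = -0.02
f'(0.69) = -0.10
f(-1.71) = -0.02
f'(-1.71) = -0.02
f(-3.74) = -0.00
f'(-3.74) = -0.00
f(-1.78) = -0.01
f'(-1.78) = -0.02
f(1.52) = -0.00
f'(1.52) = 0.00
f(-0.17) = -0.04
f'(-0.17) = 0.06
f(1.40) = -0.01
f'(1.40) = 0.00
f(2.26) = -0.00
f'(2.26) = 0.00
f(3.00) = -0.00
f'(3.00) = 0.00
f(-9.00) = -0.00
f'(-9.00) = -0.00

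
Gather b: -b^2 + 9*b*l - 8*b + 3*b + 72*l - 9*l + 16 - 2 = -b^2 + b*(9*l - 5) + 63*l + 14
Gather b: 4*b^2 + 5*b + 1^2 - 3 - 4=4*b^2 + 5*b - 6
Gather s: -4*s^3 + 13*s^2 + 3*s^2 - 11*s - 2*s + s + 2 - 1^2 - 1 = -4*s^3 + 16*s^2 - 12*s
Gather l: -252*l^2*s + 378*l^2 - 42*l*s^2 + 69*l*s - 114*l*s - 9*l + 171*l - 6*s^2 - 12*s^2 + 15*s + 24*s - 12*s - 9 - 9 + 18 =l^2*(378 - 252*s) + l*(-42*s^2 - 45*s + 162) - 18*s^2 + 27*s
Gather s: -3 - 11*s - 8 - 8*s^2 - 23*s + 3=-8*s^2 - 34*s - 8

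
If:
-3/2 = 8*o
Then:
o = -3/16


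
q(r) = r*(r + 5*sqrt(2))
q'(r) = 2*r + 5*sqrt(2)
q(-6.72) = -2.36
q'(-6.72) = -6.37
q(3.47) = 36.58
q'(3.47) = 14.01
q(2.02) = 18.36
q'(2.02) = 11.11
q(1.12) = 9.17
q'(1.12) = 9.31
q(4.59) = 53.52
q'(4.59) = 16.25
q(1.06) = 8.62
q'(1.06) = 9.19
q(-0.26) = -1.77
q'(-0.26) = 6.55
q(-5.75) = -7.60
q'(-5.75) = -4.43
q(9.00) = 144.64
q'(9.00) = 25.07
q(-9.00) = 17.36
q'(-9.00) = -10.93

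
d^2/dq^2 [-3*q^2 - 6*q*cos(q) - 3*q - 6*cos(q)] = 6*q*cos(q) + 12*sin(q) + 6*cos(q) - 6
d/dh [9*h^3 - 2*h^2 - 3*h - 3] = 27*h^2 - 4*h - 3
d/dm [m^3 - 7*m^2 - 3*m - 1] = 3*m^2 - 14*m - 3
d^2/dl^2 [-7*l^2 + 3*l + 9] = -14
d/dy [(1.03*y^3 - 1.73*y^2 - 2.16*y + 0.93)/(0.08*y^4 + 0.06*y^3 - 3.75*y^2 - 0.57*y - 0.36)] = (-0.0824*y^6 + 0.2768*y^5 - 3.2403*y^4 - 1.2126*y^3 - 8.3937*y^2 + 8.2206*y + 1.3077)/(0.0064*y^8 + 0.0096*y^7 - 0.5964*y^6 - 0.5412*y^5 + 13.9365*y^4 + 4.2318*y^3 + 3.0249*y^2 + 0.4104*y + 0.1296)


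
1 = 1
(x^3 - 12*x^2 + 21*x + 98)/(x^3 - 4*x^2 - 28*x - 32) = (x^2 - 14*x + 49)/(x^2 - 6*x - 16)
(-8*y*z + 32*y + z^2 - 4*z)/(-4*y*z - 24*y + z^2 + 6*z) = (8*y*z - 32*y - z^2 + 4*z)/(4*y*z + 24*y - z^2 - 6*z)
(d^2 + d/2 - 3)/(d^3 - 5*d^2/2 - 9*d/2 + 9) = 1/(d - 3)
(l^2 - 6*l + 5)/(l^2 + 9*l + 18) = (l^2 - 6*l + 5)/(l^2 + 9*l + 18)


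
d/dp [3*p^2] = 6*p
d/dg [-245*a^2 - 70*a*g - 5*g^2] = -70*a - 10*g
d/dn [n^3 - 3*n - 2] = 3*n^2 - 3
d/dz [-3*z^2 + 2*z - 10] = 2 - 6*z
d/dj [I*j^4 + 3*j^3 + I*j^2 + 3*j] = 4*I*j^3 + 9*j^2 + 2*I*j + 3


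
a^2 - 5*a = a*(a - 5)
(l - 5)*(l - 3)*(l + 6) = l^3 - 2*l^2 - 33*l + 90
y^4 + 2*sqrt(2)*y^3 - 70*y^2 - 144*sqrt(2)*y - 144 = (y - 6*sqrt(2))*(y + sqrt(2))^2*(y + 6*sqrt(2))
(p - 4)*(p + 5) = p^2 + p - 20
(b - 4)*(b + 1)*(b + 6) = b^3 + 3*b^2 - 22*b - 24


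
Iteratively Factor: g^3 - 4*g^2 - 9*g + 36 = (g - 4)*(g^2 - 9) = (g - 4)*(g - 3)*(g + 3)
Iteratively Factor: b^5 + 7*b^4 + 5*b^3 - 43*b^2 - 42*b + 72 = (b + 3)*(b^4 + 4*b^3 - 7*b^2 - 22*b + 24) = (b - 2)*(b + 3)*(b^3 + 6*b^2 + 5*b - 12) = (b - 2)*(b + 3)^2*(b^2 + 3*b - 4) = (b - 2)*(b - 1)*(b + 3)^2*(b + 4)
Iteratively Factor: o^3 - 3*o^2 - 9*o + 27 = (o - 3)*(o^2 - 9) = (o - 3)*(o + 3)*(o - 3)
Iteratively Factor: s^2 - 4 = (s - 2)*(s + 2)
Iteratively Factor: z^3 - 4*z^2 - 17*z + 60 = (z - 5)*(z^2 + z - 12) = (z - 5)*(z - 3)*(z + 4)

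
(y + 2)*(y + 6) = y^2 + 8*y + 12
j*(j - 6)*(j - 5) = j^3 - 11*j^2 + 30*j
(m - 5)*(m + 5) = m^2 - 25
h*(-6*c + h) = -6*c*h + h^2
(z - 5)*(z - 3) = z^2 - 8*z + 15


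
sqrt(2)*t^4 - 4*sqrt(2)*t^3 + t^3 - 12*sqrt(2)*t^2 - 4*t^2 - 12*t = t*(t - 6)*(t + 2)*(sqrt(2)*t + 1)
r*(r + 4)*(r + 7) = r^3 + 11*r^2 + 28*r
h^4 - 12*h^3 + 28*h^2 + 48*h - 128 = (h - 8)*(h - 4)*(h - 2)*(h + 2)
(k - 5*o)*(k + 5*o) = k^2 - 25*o^2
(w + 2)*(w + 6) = w^2 + 8*w + 12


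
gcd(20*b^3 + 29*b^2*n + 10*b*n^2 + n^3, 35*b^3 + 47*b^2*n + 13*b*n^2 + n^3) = 5*b^2 + 6*b*n + n^2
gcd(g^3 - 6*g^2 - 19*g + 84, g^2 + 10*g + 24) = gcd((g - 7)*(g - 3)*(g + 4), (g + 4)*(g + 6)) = g + 4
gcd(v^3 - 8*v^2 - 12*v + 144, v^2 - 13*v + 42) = v - 6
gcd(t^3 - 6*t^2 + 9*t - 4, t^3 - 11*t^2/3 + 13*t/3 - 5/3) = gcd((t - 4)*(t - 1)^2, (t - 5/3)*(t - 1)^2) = t^2 - 2*t + 1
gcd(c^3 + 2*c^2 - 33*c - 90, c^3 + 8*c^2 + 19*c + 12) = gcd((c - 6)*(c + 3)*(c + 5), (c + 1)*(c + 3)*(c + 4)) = c + 3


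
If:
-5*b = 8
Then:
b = -8/5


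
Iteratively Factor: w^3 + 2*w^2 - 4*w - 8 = (w + 2)*(w^2 - 4) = (w + 2)^2*(w - 2)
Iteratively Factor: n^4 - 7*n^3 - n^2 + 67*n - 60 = (n - 4)*(n^3 - 3*n^2 - 13*n + 15) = (n - 4)*(n - 1)*(n^2 - 2*n - 15) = (n - 5)*(n - 4)*(n - 1)*(n + 3)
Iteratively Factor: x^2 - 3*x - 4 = (x - 4)*(x + 1)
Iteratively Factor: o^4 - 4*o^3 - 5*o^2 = (o + 1)*(o^3 - 5*o^2) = (o - 5)*(o + 1)*(o^2) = o*(o - 5)*(o + 1)*(o)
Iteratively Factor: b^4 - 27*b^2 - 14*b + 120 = (b + 3)*(b^3 - 3*b^2 - 18*b + 40) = (b + 3)*(b + 4)*(b^2 - 7*b + 10) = (b - 5)*(b + 3)*(b + 4)*(b - 2)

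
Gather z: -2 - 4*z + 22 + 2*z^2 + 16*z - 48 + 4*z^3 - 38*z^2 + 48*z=4*z^3 - 36*z^2 + 60*z - 28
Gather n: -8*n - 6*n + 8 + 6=14 - 14*n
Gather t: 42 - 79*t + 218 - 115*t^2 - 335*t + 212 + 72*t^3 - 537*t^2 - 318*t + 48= 72*t^3 - 652*t^2 - 732*t + 520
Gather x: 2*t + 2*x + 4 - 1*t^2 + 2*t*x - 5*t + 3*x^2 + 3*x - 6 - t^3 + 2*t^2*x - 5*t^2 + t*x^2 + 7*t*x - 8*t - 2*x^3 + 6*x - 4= -t^3 - 6*t^2 - 11*t - 2*x^3 + x^2*(t + 3) + x*(2*t^2 + 9*t + 11) - 6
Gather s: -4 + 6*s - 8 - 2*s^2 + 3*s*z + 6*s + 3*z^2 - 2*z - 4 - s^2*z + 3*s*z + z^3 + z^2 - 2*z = s^2*(-z - 2) + s*(6*z + 12) + z^3 + 4*z^2 - 4*z - 16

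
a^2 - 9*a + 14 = (a - 7)*(a - 2)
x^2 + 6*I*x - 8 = (x + 2*I)*(x + 4*I)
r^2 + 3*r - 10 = (r - 2)*(r + 5)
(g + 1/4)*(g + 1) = g^2 + 5*g/4 + 1/4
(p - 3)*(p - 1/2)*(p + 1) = p^3 - 5*p^2/2 - 2*p + 3/2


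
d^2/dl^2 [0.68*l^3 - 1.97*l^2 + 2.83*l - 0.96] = 4.08*l - 3.94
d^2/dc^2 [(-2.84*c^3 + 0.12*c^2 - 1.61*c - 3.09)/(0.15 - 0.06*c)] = (0.020448*c^3 - 0.15336*c^2 + 0.3834*c + 0.045828)/(0.000216*c^3 - 0.00162*c^2 + 0.00405*c - 0.003375)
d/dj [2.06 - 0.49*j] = -0.490000000000000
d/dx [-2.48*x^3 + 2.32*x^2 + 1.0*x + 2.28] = -7.44*x^2 + 4.64*x + 1.0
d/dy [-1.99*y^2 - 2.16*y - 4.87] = -3.98*y - 2.16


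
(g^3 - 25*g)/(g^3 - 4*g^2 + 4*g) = (g^2 - 25)/(g^2 - 4*g + 4)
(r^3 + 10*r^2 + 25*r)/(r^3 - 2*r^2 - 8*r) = (r^2 + 10*r + 25)/(r^2 - 2*r - 8)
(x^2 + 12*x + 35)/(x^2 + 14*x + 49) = (x + 5)/(x + 7)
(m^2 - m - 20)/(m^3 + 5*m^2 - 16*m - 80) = (m - 5)/(m^2 + m - 20)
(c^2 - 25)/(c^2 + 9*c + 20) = (c - 5)/(c + 4)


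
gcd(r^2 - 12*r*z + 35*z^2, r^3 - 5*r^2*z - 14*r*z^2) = -r + 7*z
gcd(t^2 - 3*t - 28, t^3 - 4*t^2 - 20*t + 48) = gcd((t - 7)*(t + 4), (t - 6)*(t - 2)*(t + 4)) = t + 4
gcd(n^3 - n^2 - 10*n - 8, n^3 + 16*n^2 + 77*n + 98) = n + 2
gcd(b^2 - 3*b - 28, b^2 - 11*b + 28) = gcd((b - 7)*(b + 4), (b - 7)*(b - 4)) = b - 7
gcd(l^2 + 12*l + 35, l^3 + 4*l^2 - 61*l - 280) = l^2 + 12*l + 35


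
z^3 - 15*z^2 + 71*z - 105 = (z - 7)*(z - 5)*(z - 3)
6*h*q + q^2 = q*(6*h + q)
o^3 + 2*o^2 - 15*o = o*(o - 3)*(o + 5)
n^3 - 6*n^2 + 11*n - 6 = (n - 3)*(n - 2)*(n - 1)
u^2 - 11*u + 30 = (u - 6)*(u - 5)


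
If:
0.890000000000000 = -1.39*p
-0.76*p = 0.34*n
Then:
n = 1.43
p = -0.64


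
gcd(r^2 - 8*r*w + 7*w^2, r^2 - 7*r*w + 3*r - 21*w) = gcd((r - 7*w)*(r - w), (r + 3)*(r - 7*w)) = r - 7*w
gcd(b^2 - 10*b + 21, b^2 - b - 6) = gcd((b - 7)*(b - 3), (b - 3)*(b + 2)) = b - 3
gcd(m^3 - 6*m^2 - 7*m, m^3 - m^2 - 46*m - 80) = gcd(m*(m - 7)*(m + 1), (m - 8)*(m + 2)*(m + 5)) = 1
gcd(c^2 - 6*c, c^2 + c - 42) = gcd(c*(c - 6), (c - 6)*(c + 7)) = c - 6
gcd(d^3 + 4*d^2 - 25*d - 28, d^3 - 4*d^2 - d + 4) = d^2 - 3*d - 4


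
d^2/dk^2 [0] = 0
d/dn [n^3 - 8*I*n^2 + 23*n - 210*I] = 3*n^2 - 16*I*n + 23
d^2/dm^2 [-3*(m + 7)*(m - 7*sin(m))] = -21*(m + 7)*sin(m) + 42*cos(m) - 6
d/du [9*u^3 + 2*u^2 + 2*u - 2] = 27*u^2 + 4*u + 2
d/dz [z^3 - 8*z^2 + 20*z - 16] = 3*z^2 - 16*z + 20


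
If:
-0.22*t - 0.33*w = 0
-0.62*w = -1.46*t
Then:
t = 0.00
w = 0.00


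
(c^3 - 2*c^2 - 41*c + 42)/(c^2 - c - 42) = c - 1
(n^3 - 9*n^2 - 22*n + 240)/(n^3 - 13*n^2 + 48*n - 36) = (n^2 - 3*n - 40)/(n^2 - 7*n + 6)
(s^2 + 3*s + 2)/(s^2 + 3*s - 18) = (s^2 + 3*s + 2)/(s^2 + 3*s - 18)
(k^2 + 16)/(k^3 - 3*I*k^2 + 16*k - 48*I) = 1/(k - 3*I)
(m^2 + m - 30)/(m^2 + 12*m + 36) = (m - 5)/(m + 6)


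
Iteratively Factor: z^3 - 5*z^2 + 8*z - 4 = (z - 2)*(z^2 - 3*z + 2) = (z - 2)^2*(z - 1)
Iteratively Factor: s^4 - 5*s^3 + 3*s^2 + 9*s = (s + 1)*(s^3 - 6*s^2 + 9*s) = (s - 3)*(s + 1)*(s^2 - 3*s) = s*(s - 3)*(s + 1)*(s - 3)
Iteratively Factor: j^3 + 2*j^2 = (j + 2)*(j^2) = j*(j + 2)*(j)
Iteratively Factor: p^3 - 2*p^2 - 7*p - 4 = (p + 1)*(p^2 - 3*p - 4) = (p - 4)*(p + 1)*(p + 1)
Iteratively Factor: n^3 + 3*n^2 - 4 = (n + 2)*(n^2 + n - 2) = (n + 2)^2*(n - 1)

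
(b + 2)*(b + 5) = b^2 + 7*b + 10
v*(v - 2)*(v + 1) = v^3 - v^2 - 2*v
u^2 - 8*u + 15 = (u - 5)*(u - 3)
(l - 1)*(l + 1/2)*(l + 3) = l^3 + 5*l^2/2 - 2*l - 3/2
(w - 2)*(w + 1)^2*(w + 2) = w^4 + 2*w^3 - 3*w^2 - 8*w - 4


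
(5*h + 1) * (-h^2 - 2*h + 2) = -5*h^3 - 11*h^2 + 8*h + 2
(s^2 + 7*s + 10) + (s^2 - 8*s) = 2*s^2 - s + 10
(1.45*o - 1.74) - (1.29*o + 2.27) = 0.16*o - 4.01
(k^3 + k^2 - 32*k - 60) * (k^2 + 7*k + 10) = k^5 + 8*k^4 - 15*k^3 - 274*k^2 - 740*k - 600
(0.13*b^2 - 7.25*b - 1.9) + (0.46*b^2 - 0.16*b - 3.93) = 0.59*b^2 - 7.41*b - 5.83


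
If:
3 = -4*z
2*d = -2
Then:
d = -1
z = -3/4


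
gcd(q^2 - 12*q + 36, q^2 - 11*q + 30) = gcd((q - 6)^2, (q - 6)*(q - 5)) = q - 6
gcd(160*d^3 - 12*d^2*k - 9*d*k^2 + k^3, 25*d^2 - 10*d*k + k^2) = 5*d - k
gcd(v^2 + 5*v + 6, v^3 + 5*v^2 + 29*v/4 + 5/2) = v + 2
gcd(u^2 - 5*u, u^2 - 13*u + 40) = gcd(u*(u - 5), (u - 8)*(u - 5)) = u - 5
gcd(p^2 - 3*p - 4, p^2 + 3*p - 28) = p - 4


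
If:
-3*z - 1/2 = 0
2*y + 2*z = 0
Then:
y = 1/6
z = -1/6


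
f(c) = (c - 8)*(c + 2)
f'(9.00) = 12.00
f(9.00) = 11.00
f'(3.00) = 0.00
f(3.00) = -25.00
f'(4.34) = 2.68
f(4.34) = -23.20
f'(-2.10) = -10.20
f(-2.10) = 1.01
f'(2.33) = -1.34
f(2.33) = -24.55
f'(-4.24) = -14.48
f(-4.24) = 27.42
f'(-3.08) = -12.16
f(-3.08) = 11.97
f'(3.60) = 1.20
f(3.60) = -24.64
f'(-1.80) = -9.60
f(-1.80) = -1.96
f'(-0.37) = -6.74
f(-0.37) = -13.64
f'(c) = 2*c - 6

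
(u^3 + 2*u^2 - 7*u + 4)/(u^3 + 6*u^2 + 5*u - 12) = (u - 1)/(u + 3)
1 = 1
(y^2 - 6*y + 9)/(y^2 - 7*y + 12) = (y - 3)/(y - 4)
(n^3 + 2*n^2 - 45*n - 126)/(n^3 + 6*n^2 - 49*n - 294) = (n + 3)/(n + 7)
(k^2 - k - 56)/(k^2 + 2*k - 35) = (k - 8)/(k - 5)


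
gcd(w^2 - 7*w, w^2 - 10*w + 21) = w - 7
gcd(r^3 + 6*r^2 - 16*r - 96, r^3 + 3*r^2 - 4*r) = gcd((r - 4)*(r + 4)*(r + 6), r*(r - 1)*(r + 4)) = r + 4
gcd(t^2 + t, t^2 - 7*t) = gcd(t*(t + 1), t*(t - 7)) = t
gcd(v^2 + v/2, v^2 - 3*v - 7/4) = v + 1/2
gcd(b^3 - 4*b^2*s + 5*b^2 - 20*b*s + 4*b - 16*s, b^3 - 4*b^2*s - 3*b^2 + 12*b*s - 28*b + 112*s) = -b^2 + 4*b*s - 4*b + 16*s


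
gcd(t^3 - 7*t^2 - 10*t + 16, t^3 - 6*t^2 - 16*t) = t^2 - 6*t - 16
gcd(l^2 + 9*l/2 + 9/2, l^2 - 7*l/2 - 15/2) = l + 3/2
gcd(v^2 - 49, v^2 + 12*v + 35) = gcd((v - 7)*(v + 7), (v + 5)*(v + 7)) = v + 7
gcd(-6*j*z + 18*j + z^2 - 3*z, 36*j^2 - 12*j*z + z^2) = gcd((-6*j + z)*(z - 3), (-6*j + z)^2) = -6*j + z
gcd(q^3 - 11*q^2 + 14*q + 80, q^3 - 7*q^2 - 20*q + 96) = q - 8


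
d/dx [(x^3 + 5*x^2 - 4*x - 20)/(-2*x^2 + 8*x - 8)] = (-x^2 + 4*x + 24)/(2*(x^2 - 4*x + 4))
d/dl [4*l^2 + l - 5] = 8*l + 1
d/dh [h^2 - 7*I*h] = 2*h - 7*I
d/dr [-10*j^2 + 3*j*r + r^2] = 3*j + 2*r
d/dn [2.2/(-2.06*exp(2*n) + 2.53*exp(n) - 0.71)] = (9.064*exp(n) - 5.566)*exp(n)/(2.06*exp(2*n) - 2.53*exp(n) + 0.71)^2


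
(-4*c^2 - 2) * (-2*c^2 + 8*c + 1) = 8*c^4 - 32*c^3 - 16*c - 2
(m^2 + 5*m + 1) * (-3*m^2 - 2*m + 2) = -3*m^4 - 17*m^3 - 11*m^2 + 8*m + 2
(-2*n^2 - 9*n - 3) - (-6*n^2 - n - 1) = 4*n^2 - 8*n - 2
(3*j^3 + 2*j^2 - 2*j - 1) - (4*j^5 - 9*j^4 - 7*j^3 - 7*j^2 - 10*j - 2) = -4*j^5 + 9*j^4 + 10*j^3 + 9*j^2 + 8*j + 1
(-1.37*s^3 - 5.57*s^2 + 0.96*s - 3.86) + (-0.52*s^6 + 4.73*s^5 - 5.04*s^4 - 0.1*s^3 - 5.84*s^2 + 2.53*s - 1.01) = -0.52*s^6 + 4.73*s^5 - 5.04*s^4 - 1.47*s^3 - 11.41*s^2 + 3.49*s - 4.87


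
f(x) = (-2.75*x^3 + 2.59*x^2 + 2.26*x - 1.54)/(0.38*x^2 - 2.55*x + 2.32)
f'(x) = (2.55 - 0.76*x)*(-2.75*x^3 + 2.59*x^2 + 2.26*x - 1.54)/(0.38*x^2 - 2.55*x + 2.32)^2 + (-8.25*x^2 + 5.18*x + 2.26)/(0.38*x^2 - 2.55*x + 2.32) = (-1.045*x^4 + 14.025*x^3 - 26.6033*x^2 + 13.188*x + 1.3162)/(0.1444*x^4 - 1.938*x^3 + 8.2657*x^2 - 11.832*x + 5.3824)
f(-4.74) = 14.77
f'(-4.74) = -5.09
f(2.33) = 10.91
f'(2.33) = 14.09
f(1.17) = -1.71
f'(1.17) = 40.57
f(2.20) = 9.18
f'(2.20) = 12.56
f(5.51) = 1913.06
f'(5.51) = 17311.03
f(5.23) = 501.74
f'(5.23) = 1463.99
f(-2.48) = 4.62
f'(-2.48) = -3.72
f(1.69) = 3.98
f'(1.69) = 8.31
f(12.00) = -164.65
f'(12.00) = -1.58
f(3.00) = 23.93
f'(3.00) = 26.17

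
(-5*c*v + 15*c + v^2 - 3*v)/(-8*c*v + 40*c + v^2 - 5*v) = (5*c*v - 15*c - v^2 + 3*v)/(8*c*v - 40*c - v^2 + 5*v)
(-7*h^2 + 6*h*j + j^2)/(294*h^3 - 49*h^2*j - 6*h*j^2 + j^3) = (-h + j)/(42*h^2 - 13*h*j + j^2)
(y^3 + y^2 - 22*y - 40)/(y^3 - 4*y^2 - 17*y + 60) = (y + 2)/(y - 3)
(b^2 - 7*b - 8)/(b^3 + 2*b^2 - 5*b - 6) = (b - 8)/(b^2 + b - 6)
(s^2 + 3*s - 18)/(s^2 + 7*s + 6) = (s - 3)/(s + 1)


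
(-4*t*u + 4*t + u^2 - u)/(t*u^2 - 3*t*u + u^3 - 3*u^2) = (-4*t*u + 4*t + u^2 - u)/(u*(t*u - 3*t + u^2 - 3*u))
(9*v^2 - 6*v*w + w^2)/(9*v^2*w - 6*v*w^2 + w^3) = 1/w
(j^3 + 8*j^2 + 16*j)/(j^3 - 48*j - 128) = j/(j - 8)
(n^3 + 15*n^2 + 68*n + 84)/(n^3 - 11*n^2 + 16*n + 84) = (n^2 + 13*n + 42)/(n^2 - 13*n + 42)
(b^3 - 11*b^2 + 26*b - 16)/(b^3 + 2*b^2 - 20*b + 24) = (b^2 - 9*b + 8)/(b^2 + 4*b - 12)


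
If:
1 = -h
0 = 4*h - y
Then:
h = -1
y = -4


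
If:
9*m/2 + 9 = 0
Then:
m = -2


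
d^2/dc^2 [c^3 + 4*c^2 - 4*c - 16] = 6*c + 8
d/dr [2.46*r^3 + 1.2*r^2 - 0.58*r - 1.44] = 7.38*r^2 + 2.4*r - 0.58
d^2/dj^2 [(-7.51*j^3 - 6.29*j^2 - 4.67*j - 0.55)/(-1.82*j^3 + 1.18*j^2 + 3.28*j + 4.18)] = (73.926944*j^6 + 361.803624*j^5 + 872.575704*j^4 + 758.604344*j^3 + 842.866992*j^2 + 686.977896*j + 98.156256)/(6.028568*j^9 - 11.725896*j^8 - 24.991512*j^7 - 0.915759999999992*j^6 + 98.901456*j^5 + 94.172136*j^4 - 36.95788*j^3 - 196.762632*j^2 - 171.928416*j - 73.034632)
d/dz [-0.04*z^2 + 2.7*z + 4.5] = 2.7 - 0.08*z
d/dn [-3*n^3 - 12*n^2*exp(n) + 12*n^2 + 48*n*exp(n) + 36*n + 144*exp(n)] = -12*n^2*exp(n) - 9*n^2 + 24*n*exp(n) + 24*n + 192*exp(n) + 36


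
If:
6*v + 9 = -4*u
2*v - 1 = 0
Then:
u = -3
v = 1/2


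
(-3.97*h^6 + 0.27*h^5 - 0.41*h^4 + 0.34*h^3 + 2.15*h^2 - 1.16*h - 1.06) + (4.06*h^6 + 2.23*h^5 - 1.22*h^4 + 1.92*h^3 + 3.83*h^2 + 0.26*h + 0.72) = 0.0899999999999994*h^6 + 2.5*h^5 - 1.63*h^4 + 2.26*h^3 + 5.98*h^2 - 0.9*h - 0.34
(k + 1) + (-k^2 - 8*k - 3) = -k^2 - 7*k - 2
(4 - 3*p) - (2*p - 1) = 5 - 5*p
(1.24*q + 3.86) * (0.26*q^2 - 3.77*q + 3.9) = 0.3224*q^3 - 3.6712*q^2 - 9.7162*q + 15.054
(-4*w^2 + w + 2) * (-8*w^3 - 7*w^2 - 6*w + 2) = 32*w^5 + 20*w^4 + w^3 - 28*w^2 - 10*w + 4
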